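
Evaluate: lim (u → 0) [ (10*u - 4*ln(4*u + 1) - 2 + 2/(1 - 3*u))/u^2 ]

Substitution gives 0/0; apply L'Hôpital's rule 2 times.
After differentiating numerator and denominator 2 times the quotient is (64/(4*u + 1)^2 - 36/(3*u - 1)^3)/(2); at u = 0 this is 50.

50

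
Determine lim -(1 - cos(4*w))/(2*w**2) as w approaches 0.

Substitution gives 0/0.
Use (1 − cos u)/u² → 1/2 with u = 4w: the limit is 4²/(2·(-2)) = -4.

-4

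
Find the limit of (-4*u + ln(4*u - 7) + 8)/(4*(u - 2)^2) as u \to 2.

-2

Direct substitution gives 0/0.
Apply L'Hôpital: lim (-4 + 4/(4*u - 7))/(8*u - 16), still 0/0.
After 2 applications of L'Hôpital's rule the quotient is (-16/(4*u - 7)^2)/(8); substituting u = 2 gives -2.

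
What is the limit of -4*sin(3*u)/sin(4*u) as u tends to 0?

-3

Substitution gives 0/0.
Divide numerator and denominator by u: sin(3u)/u → 3 and sin(4u)/u → 4, so the limit is -4·3/4 = -3.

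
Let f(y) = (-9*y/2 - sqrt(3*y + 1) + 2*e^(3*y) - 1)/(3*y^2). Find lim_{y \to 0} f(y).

27/8

Substitution gives 0/0; apply L'Hôpital's rule 2 times.
After differentiating numerator and denominator 2 times the quotient is (18*e^(3*y) + 9/(4*(3*y + 1)^(3/2)))/(6); at y = 0 this is 27/8.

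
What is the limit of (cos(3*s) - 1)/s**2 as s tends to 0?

-9/2

Direct substitution gives 0/0.
Apply L'Hôpital: lim (-3*sin(3*s))/(2*s), still 0/0.
After 2 applications of L'Hôpital's rule the quotient is (-9*cos(3*s))/(2); substituting s = 0 gives -9/2.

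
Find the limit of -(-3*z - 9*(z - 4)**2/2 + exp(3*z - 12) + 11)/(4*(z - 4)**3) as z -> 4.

Direct substitution gives 0/0.
Apply L'Hôpital: lim (-9*z + 3*e^(3*z - 12) + 33)/(-12*(z - 4)^2), still 0/0.
Apply L'Hôpital: lim (9*e^(3*z - 12) - 9)/(96 - 24*z), still 0/0.
After 3 applications of L'Hôpital's rule the quotient is (27*e^(3*z - 12))/(-24); substituting z = 4 gives -9/8.

-9/8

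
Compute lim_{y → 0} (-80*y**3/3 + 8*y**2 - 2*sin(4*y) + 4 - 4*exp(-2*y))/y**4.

Substitution gives 0/0; apply L'Hôpital's rule 4 times.
After differentiating numerator and denominator 4 times the quotient is (-512*sin(4*y) - 64*e^(-2*y))/(24); at y = 0 this is -8/3.

-8/3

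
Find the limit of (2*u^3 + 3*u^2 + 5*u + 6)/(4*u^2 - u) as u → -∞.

-∞

The numerator has higher degree (3 > 2); the quotient behaves like (2/(4))·u^1 for large |u|.
As u → −∞ this diverges to -∞.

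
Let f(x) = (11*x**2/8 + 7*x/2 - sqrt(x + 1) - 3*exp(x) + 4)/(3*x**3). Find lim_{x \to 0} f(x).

-3/16

Substitution gives 0/0; apply L'Hôpital's rule 3 times.
After differentiating numerator and denominator 3 times the quotient is (-3*e^(x) - 3/(8*(x + 1)^(5/2)))/(18); at x = 0 this is -3/16.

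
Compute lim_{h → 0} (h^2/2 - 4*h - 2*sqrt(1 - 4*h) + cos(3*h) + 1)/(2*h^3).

4

Substitution gives 0/0; apply L'Hôpital's rule 3 times.
After differentiating numerator and denominator 3 times the quotient is (27*sin(3*h) + 48/(1 - 4*h)^(5/2))/(12); at h = 0 this is 4.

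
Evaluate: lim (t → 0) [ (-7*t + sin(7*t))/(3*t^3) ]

Direct substitution gives 0/0.
Apply L'Hôpital: lim (7*cos(7*t) - 7)/(9*t^2), still 0/0.
Apply L'Hôpital: lim (-49*sin(7*t))/(18*t), still 0/0.
After 3 applications of L'Hôpital's rule the quotient is (-343*cos(7*t))/(18); substituting t = 0 gives -343/18.

-343/18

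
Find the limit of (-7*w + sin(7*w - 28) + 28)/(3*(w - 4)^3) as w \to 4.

-343/18

Direct substitution gives 0/0.
Apply L'Hôpital: lim (7*cos(7*w - 28) - 7)/(9*(w - 4)^2), still 0/0.
Apply L'Hôpital: lim (-49*sin(7*w - 28))/(18*w - 72), still 0/0.
After 3 applications of L'Hôpital's rule the quotient is (-343*cos(7*w - 28))/(18); substituting w = 4 gives -343/18.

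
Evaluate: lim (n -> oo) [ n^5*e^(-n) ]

0

Write as n^5/e^{1n}, an ∞/∞ form.
Exponential growth dominates any polynomial, so repeated L'Hôpital (or the standard result) gives 0.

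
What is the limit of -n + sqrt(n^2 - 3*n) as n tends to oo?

-3/2

An ∞ − ∞ form. Rationalising with the conjugate, the difference becomes (-3n) / (√(n^2 - 3*n) + n).
For large n the denominator behaves like 2·n, so the quotient tends to -3/2 = -3/2.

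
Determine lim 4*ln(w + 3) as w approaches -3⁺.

As w → -3⁺, w + 3 → 0⁺ and ln(w + 3) → −∞.
Multiplying by 4 gives -∞.

-∞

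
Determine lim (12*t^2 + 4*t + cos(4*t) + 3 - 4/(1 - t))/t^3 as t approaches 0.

-4

Substitution gives 0/0 (the numerator vanishes to order 3).
Expand each term to order t^3: the coefficient of t^3 in -4·1/(1 - t) is -4 and in cos(4t) is 0.
Lower-order terms cancel with the polynomial part, so the numerator is (-4)·t^3 + o(t^3), and the limit is (-4)/(1) = -4.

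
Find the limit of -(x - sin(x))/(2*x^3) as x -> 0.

Direct substitution gives 0/0.
Apply L'Hôpital: lim (1 - cos(x))/(-6*x^2), still 0/0.
Apply L'Hôpital: lim (sin(x))/(-12*x), still 0/0.
After 3 applications of L'Hôpital's rule the quotient is (cos(x))/(-12); substituting x = 0 gives -1/12.

-1/12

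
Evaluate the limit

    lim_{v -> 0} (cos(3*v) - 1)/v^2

-9/2

Direct substitution gives 0/0.
Apply L'Hôpital: lim (-3*sin(3*v))/(2*v), still 0/0.
After 2 applications of L'Hôpital's rule the quotient is (-9*cos(3*v))/(2); substituting v = 0 gives -9/2.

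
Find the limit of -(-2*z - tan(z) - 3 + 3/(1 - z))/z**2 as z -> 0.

-3

Substitution gives 0/0; apply L'Hôpital's rule 2 times.
After differentiating numerator and denominator 2 times the quotient is (-2*tan(z)/cos(z)^2 - 6/(z - 1)^3)/(-2); at z = 0 this is -3.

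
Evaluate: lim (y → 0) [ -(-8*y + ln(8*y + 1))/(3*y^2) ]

32/3

Direct substitution gives 0/0.
Apply L'Hôpital: lim (-8 + 8/(8*y + 1))/(-6*y), still 0/0.
After 2 applications of L'Hôpital's rule the quotient is (-64/(8*y + 1)^2)/(-6); substituting y = 0 gives 32/3.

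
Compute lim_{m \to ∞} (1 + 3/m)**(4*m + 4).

e^(12)

Let L be the limit and take ln: ln L = lim (4m + 4)·ln(1 + 3/m) = lim (4m + 4)·(3/m + O(1/m²)) = 12.
Hence L = e^(12).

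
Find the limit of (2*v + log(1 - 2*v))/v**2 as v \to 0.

-2

Direct substitution gives 0/0.
Apply L'Hôpital: lim (2 - 2/(1 - 2*v))/(2*v), still 0/0.
After 2 applications of L'Hôpital's rule the quotient is (-4/(1 - 2*v)^2)/(2); substituting v = 0 gives -2.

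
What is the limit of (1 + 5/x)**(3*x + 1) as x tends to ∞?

e^(15)

Let L be the limit and take ln: ln L = lim (3x + 1)·ln(1 + 5/x) = lim (3x + 1)·(5/x + O(1/x²)) = 15.
Hence L = e^(15).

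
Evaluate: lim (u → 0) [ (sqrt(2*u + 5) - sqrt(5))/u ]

A 0/0 form; rationalise with √(5 + 2u) + √5. This collapses the numerator to 2u, leaving 2/(√(5 + 2u) + √5) → 2/(2√5) = √(5)/5.

√(5)/5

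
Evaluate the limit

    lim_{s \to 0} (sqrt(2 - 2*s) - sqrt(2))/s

-√(2)/2

Substitution gives 0/0. Multiply numerator and denominator by the conjugate √(2 - 2s) + √2.
The numerator becomes (2 - 2s) − 2 = -2s, so the expression simplifies to -2/(√(2 - 2s) + √2).
Letting s → 0 gives -2/(2√2) = -√(2)/2.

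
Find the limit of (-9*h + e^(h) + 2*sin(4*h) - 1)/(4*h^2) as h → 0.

1/8

Substitution gives 0/0 (the numerator vanishes to order 2).
Expand each term to order h^2: the coefficient of h^2 in e^(h) is 1/2 and in 2·sin(4h) is 0.
Lower-order terms cancel with the polynomial part, so the numerator is (1/2)·h^2 + o(h^2), and the limit is (1/2)/(4) = 1/8.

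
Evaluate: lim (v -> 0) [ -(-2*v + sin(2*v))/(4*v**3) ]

Direct substitution gives 0/0.
Apply L'Hôpital: lim (2*cos(2*v) - 2)/(-12*v^2), still 0/0.
Apply L'Hôpital: lim (-4*sin(2*v))/(-24*v), still 0/0.
After 3 applications of L'Hôpital's rule the quotient is (-8*cos(2*v))/(-24); substituting v = 0 gives 1/3.

1/3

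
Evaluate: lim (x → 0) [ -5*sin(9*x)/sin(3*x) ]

Substitution gives 0/0.
Divide numerator and denominator by x: sin(9x)/x → 9 and sin(3x)/x → 3, so the limit is -5·9/3 = -15.

-15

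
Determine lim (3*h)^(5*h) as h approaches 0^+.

1

Base → 0⁺ and exponent → 0⁺: a 0^0 form.
Take logs: 5h·ln(3h). This is 0·(−∞); rewriting as ln(3h)/(1/(5h)) and applying L'Hôpital gives 0.
Hence the limit is e^0 = 1.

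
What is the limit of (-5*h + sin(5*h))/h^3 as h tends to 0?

-125/6

Direct substitution gives 0/0.
Apply L'Hôpital: lim (5*cos(5*h) - 5)/(3*h^2), still 0/0.
Apply L'Hôpital: lim (-25*sin(5*h))/(6*h), still 0/0.
After 3 applications of L'Hôpital's rule the quotient is (-125*cos(5*h))/(6); substituting h = 0 gives -125/6.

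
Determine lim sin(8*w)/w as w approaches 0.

Substitution gives 0/0.
Write it as (8)·sin(8w)/(8w); since sin(u)/u → 1, the limit is 8.

8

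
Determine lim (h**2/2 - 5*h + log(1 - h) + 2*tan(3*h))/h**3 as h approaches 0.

53/3

Substitution gives 0/0; apply L'Hôpital's rule 3 times.
After differentiating numerator and denominator 3 times the quotient is (2*(54*(h - 1)^3*(3*tan(3*h)^2 + 1)/cos(3*h)^2 + 1)/(h - 1)^3)/(6); at h = 0 this is 53/3.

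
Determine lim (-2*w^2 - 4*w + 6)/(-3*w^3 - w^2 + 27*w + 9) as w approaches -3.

-1/6

Since w = -3 makes numerator and denominator zero, (w + 3) divides both.
Cancelling it gives (2 - 2*w)/(-3*w^2 + 8*w + 3); now plug in w = -3 to get -1/6.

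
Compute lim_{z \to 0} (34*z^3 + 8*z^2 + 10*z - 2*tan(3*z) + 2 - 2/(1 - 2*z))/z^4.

-32

Substitution gives 0/0; apply L'Hôpital's rule 4 times.
After differentiating numerator and denominator 4 times the quotient is (1296*tan(3*z)/cos(3*z)^2 - 3888*tan(3*z)/cos(3*z)^4 + 768/(2*z - 1)^5)/(24); at z = 0 this is -32.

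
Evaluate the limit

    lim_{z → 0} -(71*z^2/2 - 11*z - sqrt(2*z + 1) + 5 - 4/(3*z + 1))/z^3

-215/2

Substitution gives 0/0; apply L'Hôpital's rule 3 times.
After differentiating numerator and denominator 3 times the quotient is (648/(3*z + 1)^4 - 3/(2*z + 1)^(5/2))/(-6); at z = 0 this is -215/2.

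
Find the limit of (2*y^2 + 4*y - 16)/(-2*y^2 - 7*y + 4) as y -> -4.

At y = -4 both the top and bottom vanish — a removable singularity. Factoring out (y + 4) from each leaves (2*y - 4)/(1 - 2*y), which at y = -4 equals -4/3.

-4/3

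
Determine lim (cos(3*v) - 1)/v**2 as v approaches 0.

Direct substitution gives 0/0.
Apply L'Hôpital: lim (-3*sin(3*v))/(2*v), still 0/0.
After 2 applications of L'Hôpital's rule the quotient is (-9*cos(3*v))/(2); substituting v = 0 gives -9/2.

-9/2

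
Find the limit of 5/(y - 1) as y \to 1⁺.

∞

As y → 1⁺, (y - 1) → 0⁺, so (y - 1)^1 → 0⁺ and 5/(y - 1)^1 → ∞.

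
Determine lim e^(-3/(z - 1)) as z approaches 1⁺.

0

As z → 1⁺, -3/(z - 1) → −∞, so e^(-3/(z - 1)) → 0.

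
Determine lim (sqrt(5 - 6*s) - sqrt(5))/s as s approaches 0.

A 0/0 form; rationalise with √(5 - 6s) + √5. This collapses the numerator to -6s, leaving -6/(√(5 - 6s) + √5) → -6/(2√5) = -3*√(5)/5.

-3*√(5)/5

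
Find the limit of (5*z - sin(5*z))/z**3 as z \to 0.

125/6

Direct substitution gives 0/0.
Apply L'Hôpital: lim (5 - 5*cos(5*z))/(3*z^2), still 0/0.
Apply L'Hôpital: lim (25*sin(5*z))/(6*z), still 0/0.
After 3 applications of L'Hôpital's rule the quotient is (125*cos(5*z))/(6); substituting z = 0 gives 125/6.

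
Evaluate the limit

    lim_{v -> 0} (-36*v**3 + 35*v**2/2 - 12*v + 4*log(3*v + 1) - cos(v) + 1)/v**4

Substitution gives 0/0; apply L'Hôpital's rule 4 times.
After differentiating numerator and denominator 4 times the quotient is (-cos(v) - 1944/(3*v + 1)^4)/(24); at v = 0 this is -1945/24.

-1945/24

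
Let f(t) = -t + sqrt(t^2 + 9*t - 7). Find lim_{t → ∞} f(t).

This has the form ∞ − ∞. Multiply and divide by the conjugate √(t^2 + 9*t - 7) + t.
That gives (9t - 7) / (√(t^2 + 9*t - 7) + t).
Divide numerator and denominator by t: the limit is 9/(2·1) = 9/2.

9/2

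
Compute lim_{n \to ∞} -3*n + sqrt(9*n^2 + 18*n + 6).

3

This has the form ∞ − ∞. Multiply and divide by the conjugate √(9*n^2 + 18*n + 6) + 3n.
That gives (18n + 6) / (√(9*n^2 + 18*n + 6) + 3n).
Divide numerator and denominator by n: the limit is 18/(2·3) = 3.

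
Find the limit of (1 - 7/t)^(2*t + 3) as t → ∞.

e^(-14)

Write it as [(1 - 7/t)^t]^(2) · (1 - 7/t)^(3). The bracketed term tends to e^(-7) and the second factor to 1, so the limit is e^(-14).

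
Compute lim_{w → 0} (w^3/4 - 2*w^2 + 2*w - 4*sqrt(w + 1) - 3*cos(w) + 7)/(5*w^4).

1/160

Substitution gives 0/0 (the numerator vanishes to order 4).
Expand each term to order w^4: the coefficient of w^4 in -3·cos(w) is -1/8 and in -4·√(1 + w) is 5/32.
Lower-order terms cancel with the polynomial part, so the numerator is (1/32)·w^4 + o(w^4), and the limit is (1/32)/(5) = 1/160.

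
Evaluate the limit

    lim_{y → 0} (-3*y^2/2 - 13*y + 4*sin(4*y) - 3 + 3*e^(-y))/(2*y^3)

Substitution gives 0/0; apply L'Hôpital's rule 3 times.
After differentiating numerator and denominator 3 times the quotient is (-256*cos(4*y) - 3*e^(-y))/(12); at y = 0 this is -259/12.

-259/12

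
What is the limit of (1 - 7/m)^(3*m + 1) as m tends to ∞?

e^(-21)

The base → 1 and the exponent → ∞: a 1^∞ form.
Take logarithms: (3m + 1)·ln(1 - 7/m). Since ln(1+u) ~ u for small u, this behaves like (3m)·(-7/m) → -21.
So the limit is e^(-21).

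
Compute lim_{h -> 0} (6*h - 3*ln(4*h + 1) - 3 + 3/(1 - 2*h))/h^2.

Substitution gives 0/0; apply L'Hôpital's rule 2 times.
After differentiating numerator and denominator 2 times the quotient is (48/(4*h + 1)^2 - 24/(2*h - 1)^3)/(2); at h = 0 this is 36.

36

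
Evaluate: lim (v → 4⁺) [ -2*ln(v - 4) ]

As v → 4⁺, v - 4 → 0⁺ and ln(v - 4) → −∞.
Multiplying by -2 gives ∞.

∞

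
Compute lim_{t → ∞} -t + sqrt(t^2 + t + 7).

An ∞ − ∞ form. Rationalising with the conjugate, the difference becomes (t + 7) / (√(t^2 + t + 7) + t).
For large t the denominator behaves like 2·t, so the quotient tends to 1/2 = 1/2.

1/2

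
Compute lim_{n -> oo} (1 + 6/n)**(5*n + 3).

e^(30)

Let L be the limit and take ln: ln L = lim (5n + 3)·ln(1 + 6/n) = lim (5n + 3)·(6/n + O(1/n²)) = 30.
Hence L = e^(30).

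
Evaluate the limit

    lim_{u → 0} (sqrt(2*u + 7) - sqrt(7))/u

A 0/0 form; rationalise with √(7 + 2u) + √7. This collapses the numerator to 2u, leaving 2/(√(7 + 2u) + √7) → 2/(2√7) = √(7)/7.

√(7)/7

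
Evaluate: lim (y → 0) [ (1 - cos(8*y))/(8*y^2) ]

4

Substitution gives 0/0.
Use (1 − cos u)/u² → 1/2 with u = 8y: the limit is 8²/(2·8) = 4.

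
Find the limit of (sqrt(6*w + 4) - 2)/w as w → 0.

3/2

A 0/0 form; rationalise with √(4 + 6w) + √4. This collapses the numerator to 6w, leaving 6/(√(4 + 6w) + √4) → 6/(2√4) = 3/2.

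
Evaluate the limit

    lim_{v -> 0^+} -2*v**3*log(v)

This is a 0·(−∞) form. Rewrite as -2·ln(v) / v^(−3) and apply L'Hôpital:
the derivative quotient is -2·(1/v) / (−3·v^(−4)) = (2/3)·v^3 → 0.

0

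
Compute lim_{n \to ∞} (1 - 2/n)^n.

Write it as [(1 - 2/n)^n]^(1) · (1 - 2/n)^(0). The bracketed term tends to e^(-2) and the second factor to 1, so the limit is e^(-2).

e^(-2)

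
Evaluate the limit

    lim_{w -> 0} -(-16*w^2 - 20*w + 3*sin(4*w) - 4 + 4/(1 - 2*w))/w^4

-64

Substitution gives 0/0 (the numerator vanishes to order 4).
Expand each term to order w^4: the coefficient of w^4 in 4·1/(1 - 2w) is 64 and in 3·sin(4w) is 0.
Lower-order terms cancel with the polynomial part, so the numerator is (64)·w^4 + o(w^4), and the limit is (64)/(-1) = -64.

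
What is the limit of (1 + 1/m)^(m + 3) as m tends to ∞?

Let L be the limit and take ln: ln L = lim (m + 3)·ln(1 + 1/m) = lim (m + 3)·(1/m + O(1/m²)) = 1.
Hence L = e^(1).

e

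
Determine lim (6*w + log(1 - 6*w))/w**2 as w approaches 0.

-18

Direct substitution gives 0/0.
Apply L'Hôpital: lim (6 - 6/(1 - 6*w))/(2*w), still 0/0.
After 2 applications of L'Hôpital's rule the quotient is (-36/(1 - 6*w)^2)/(2); substituting w = 0 gives -18.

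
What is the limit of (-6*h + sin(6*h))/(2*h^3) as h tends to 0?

-18

Direct substitution gives 0/0.
Apply L'Hôpital: lim (6*cos(6*h) - 6)/(6*h^2), still 0/0.
Apply L'Hôpital: lim (-36*sin(6*h))/(12*h), still 0/0.
After 3 applications of L'Hôpital's rule the quotient is (-216*cos(6*h))/(12); substituting h = 0 gives -18.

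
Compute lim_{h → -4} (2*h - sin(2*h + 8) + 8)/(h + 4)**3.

4/3

Direct substitution gives 0/0.
Apply L'Hôpital: lim (2 - 2*cos(2*h + 8))/(3*(h + 4)^2), still 0/0.
Apply L'Hôpital: lim (4*sin(2*h + 8))/(6*h + 24), still 0/0.
After 3 applications of L'Hôpital's rule the quotient is (8*cos(2*h + 8))/(6); substituting h = -4 gives 4/3.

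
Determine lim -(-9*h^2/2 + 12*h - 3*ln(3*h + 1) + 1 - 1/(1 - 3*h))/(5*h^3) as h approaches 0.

Substitution gives 0/0 (the numerator vanishes to order 3).
Expand each term to order h^3: the coefficient of h^3 in -3·ln(1 + 3h) is -27 and in −1/(1 - 3h) is -27.
Lower-order terms cancel with the polynomial part, so the numerator is (-54)·h^3 + o(h^3), and the limit is (-54)/(-5) = 54/5.

54/5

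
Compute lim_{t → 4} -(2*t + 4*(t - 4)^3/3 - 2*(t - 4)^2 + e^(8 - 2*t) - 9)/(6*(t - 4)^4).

-1/9

Direct substitution gives 0/0.
Apply L'Hôpital: lim (-4*t + 4*(t - 4)^2 - 2*e^(8 - 2*t) + 18)/(-24*(t - 4)^3), still 0/0.
Apply L'Hôpital: lim (8*t + 4*e^(8 - 2*t) - 36)/(-72*(t - 4)^2), still 0/0.
Apply L'Hôpital: lim (8 - 8*e^(8 - 2*t))/(576 - 144*t), still 0/0.
After 4 applications of L'Hôpital's rule the quotient is (16*e^(8 - 2*t))/(-144); substituting t = 4 gives -1/9.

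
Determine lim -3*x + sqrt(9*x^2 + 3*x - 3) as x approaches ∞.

This has the form ∞ − ∞. Multiply and divide by the conjugate √(9*x^2 + 3*x - 3) + 3x.
That gives (3x - 3) / (√(9*x^2 + 3*x - 3) + 3x).
Divide numerator and denominator by x: the limit is 3/(2·3) = 1/2.

1/2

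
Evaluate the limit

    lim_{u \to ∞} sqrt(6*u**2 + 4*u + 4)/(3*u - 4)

For large |u|, √(6*u^2 + 4*u + 4) ≈ √6·|u| and the denominator ≈ 3u.
Since u → +∞, |u| = u, giving √6/(3) = √(6)/3.

√(6)/3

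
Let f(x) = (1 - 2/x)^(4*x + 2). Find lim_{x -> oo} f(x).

Write it as [(1 - 2/x)^x]^(4) · (1 - 2/x)^(2). The bracketed term tends to e^(-2) and the second factor to 1, so the limit is e^(-8).

e^(-8)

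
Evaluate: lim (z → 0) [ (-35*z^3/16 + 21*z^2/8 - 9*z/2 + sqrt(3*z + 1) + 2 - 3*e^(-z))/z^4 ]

Substitution gives 0/0 (the numerator vanishes to order 4).
Expand each term to order z^4: the coefficient of z^4 in √(1 + 3z) is -405/128 and in -3·e^(-z) is -1/8.
Lower-order terms cancel with the polynomial part, so the numerator is (-421/128)·z^4 + o(z^4), and the limit is (-421/128)/(1) = -421/128.

-421/128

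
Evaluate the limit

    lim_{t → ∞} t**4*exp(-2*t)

Write as t^4/e^{2t}, an ∞/∞ form.
Exponential growth dominates any polynomial, so repeated L'Hôpital (or the standard result) gives 0.

0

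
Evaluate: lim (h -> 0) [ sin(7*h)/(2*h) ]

7/2

Substitution gives 0/0.
Write it as (7/2)·sin(7h)/(7h); since sin(u)/u → 1, the limit is 7/2.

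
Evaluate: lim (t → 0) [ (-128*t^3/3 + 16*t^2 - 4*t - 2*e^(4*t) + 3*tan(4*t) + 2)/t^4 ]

Substitution gives 0/0; apply L'Hôpital's rule 4 times.
After differentiating numerator and denominator 4 times the quotient is (-512*e^(4*t) + 18432*tan(4*t)^5 + 30720*tan(4*t)^3 + 12288*tan(4*t))/(24); at t = 0 this is -64/3.

-64/3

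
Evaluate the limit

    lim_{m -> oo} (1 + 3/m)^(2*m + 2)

e^(6)

Write it as [(1 + 3/m)^m]^(2) · (1 + 3/m)^(2). The bracketed term tends to e^(3) and the second factor to 1, so the limit is e^(6).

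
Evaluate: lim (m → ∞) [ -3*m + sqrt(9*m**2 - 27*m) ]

-9/2

This has the form ∞ − ∞. Multiply and divide by the conjugate √(9*m^2 - 27*m) + 3m.
That gives (-27m) / (√(9*m^2 - 27*m) + 3m).
Divide numerator and denominator by m: the limit is -27/(2·3) = -9/2.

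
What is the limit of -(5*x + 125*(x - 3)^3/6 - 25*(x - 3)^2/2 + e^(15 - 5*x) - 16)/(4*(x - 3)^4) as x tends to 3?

-625/96

Direct substitution gives 0/0.
Apply L'Hôpital: lim (-25*x + 125*(x - 3)^2/2 - 5*e^(15 - 5*x) + 80)/(-16*(x - 3)^3), still 0/0.
Apply L'Hôpital: lim (125*x + 25*e^(15 - 5*x) - 400)/(-48*(x - 3)^2), still 0/0.
Apply L'Hôpital: lim (125 - 125*e^(15 - 5*x))/(288 - 96*x), still 0/0.
After 4 applications of L'Hôpital's rule the quotient is (625*e^(15 - 5*x))/(-96); substituting x = 3 gives -625/96.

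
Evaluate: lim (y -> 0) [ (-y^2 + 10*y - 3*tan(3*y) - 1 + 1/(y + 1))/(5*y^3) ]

Substitution gives 0/0 (the numerator vanishes to order 3).
Expand each term to order y^3: the coefficient of y^3 in 1/(1 + y) is -1 and in -3·tan(3y) is -27.
Lower-order terms cancel with the polynomial part, so the numerator is (-28)·y^3 + o(y^3), and the limit is (-28)/(5) = -28/5.

-28/5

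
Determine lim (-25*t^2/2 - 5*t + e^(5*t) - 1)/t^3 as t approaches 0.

Direct substitution gives 0/0.
Apply L'Hôpital: lim (-25*t + 5*e^(5*t) - 5)/(3*t^2), still 0/0.
Apply L'Hôpital: lim (25*e^(5*t) - 25)/(6*t), still 0/0.
After 3 applications of L'Hôpital's rule the quotient is (125*e^(5*t))/(6); substituting t = 0 gives 125/6.

125/6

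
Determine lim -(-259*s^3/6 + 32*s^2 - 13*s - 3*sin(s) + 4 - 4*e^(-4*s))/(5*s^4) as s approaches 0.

128/15

Substitution gives 0/0 (the numerator vanishes to order 4).
Expand each term to order s^4: the coefficient of s^4 in -4·e^(-4s) is -128/3 and in -3·sin(s) is 0.
Lower-order terms cancel with the polynomial part, so the numerator is (-128/3)·s^4 + o(s^4), and the limit is (-128/3)/(-5) = 128/15.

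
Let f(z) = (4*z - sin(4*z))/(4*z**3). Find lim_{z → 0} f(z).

Direct substitution gives 0/0.
Apply L'Hôpital: lim (4 - 4*cos(4*z))/(12*z^2), still 0/0.
Apply L'Hôpital: lim (16*sin(4*z))/(24*z), still 0/0.
After 3 applications of L'Hôpital's rule the quotient is (64*cos(4*z))/(24); substituting z = 0 gives 8/3.

8/3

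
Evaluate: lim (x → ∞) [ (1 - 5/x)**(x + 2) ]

The base → 1 and the exponent → ∞: a 1^∞ form.
Take logarithms: (x + 2)·ln(1 - 5/x). Since ln(1+u) ~ u for small u, this behaves like (x)·(-5/x) → -5.
So the limit is e^(-5).

e^(-5)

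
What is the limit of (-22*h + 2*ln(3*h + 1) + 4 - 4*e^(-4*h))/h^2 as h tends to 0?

Substitution gives 0/0; apply L'Hôpital's rule 2 times.
After differentiating numerator and denominator 2 times the quotient is (-64*e^(-4*h) - 18/(3*h + 1)^2)/(2); at h = 0 this is -41.

-41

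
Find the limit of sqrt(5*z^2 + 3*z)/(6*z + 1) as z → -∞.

-√(5)/6

For large |z|, √(5*z^2 + 3*z) ≈ √5·|z| and the denominator ≈ 6z.
Since z → −∞, |z| = −z, giving −√5/(6) = -√(5)/6.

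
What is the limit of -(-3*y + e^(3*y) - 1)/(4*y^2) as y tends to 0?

-9/8

Direct substitution gives 0/0.
Apply L'Hôpital: lim (3*e^(3*y) - 3)/(-8*y), still 0/0.
After 2 applications of L'Hôpital's rule the quotient is (9*e^(3*y))/(-8); substituting y = 0 gives -9/8.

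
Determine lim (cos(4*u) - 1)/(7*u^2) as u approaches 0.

Direct substitution gives 0/0.
Apply L'Hôpital: lim (-4*sin(4*u))/(14*u), still 0/0.
After 2 applications of L'Hôpital's rule the quotient is (-16*cos(4*u))/(14); substituting u = 0 gives -8/7.

-8/7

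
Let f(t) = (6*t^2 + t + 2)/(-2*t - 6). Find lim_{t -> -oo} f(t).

∞

The numerator has higher degree (2 > 1); the quotient behaves like (6/(-2))·t^1 for large |t|.
As t → −∞ this diverges to ∞.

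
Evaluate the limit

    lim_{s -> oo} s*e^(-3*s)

Write as s^1/e^{3s}, an ∞/∞ form.
Exponential growth dominates any polynomial, so repeated L'Hôpital (or the standard result) gives 0.

0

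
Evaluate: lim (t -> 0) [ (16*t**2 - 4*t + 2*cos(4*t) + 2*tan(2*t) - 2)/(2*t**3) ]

Substitution gives 0/0 (the numerator vanishes to order 3).
Expand each term to order t^3: the coefficient of t^3 in 2·cos(4t) is 0 and in 2·tan(2t) is 16/3.
Lower-order terms cancel with the polynomial part, so the numerator is (16/3)·t^3 + o(t^3), and the limit is (16/3)/(2) = 8/3.

8/3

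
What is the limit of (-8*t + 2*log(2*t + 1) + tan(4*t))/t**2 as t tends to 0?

Substitution gives 0/0 (the numerator vanishes to order 2).
Expand each term to order t^2: the coefficient of t^2 in 2·ln(1 + 2t) is -4 and in tan(4t) is 0.
Lower-order terms cancel with the polynomial part, so the numerator is (-4)·t^2 + o(t^2), and the limit is (-4)/(1) = -4.

-4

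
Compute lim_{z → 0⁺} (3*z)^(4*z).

Base → 0⁺ and exponent → 0⁺: a 0^0 form.
Take logs: 4z·ln(3z). This is 0·(−∞); rewriting as ln(3z)/(1/(4z)) and applying L'Hôpital gives 0.
Hence the limit is e^0 = 1.

1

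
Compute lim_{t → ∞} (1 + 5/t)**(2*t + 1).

e^(10)

Write it as [(1 + 5/t)^t]^(2) · (1 + 5/t)^(1). The bracketed term tends to e^(5) and the second factor to 1, so the limit is e^(10).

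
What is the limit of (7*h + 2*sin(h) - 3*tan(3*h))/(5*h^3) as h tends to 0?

-82/15

Substitution gives 0/0 (the numerator vanishes to order 3).
Expand each term to order h^3: the coefficient of h^3 in -3·tan(3h) is -27 and in 2·sin(h) is -1/3.
Lower-order terms cancel with the polynomial part, so the numerator is (-82/3)·h^3 + o(h^3), and the limit is (-82/3)/(5) = -82/15.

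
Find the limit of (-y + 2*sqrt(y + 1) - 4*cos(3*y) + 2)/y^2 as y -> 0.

Substitution gives 0/0; apply L'Hôpital's rule 2 times.
After differentiating numerator and denominator 2 times the quotient is (36*cos(3*y) - 1/(2*(y + 1)^(3/2)))/(2); at y = 0 this is 71/4.

71/4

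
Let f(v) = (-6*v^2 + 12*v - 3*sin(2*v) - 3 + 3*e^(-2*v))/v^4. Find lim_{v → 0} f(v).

2

Substitution gives 0/0 (the numerator vanishes to order 4).
Expand each term to order v^4: the coefficient of v^4 in 3·e^(-2v) is 2 and in -3·sin(2v) is 0.
Lower-order terms cancel with the polynomial part, so the numerator is (2)·v^4 + o(v^4), and the limit is (2)/(1) = 2.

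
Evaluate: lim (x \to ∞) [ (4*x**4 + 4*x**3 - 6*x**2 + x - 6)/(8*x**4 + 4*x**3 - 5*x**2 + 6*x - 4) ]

Numerator and denominator both have degree 4.
Dividing every term by x^4, all lower-order terms vanish and the limit is the ratio of leading coefficients, 4/(8) = 1/2.

1/2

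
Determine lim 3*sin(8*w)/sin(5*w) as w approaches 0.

Substitution gives 0/0.
Divide numerator and denominator by w: sin(8w)/w → 8 and sin(5w)/w → 5, so the limit is 3·8/5 = 24/5.

24/5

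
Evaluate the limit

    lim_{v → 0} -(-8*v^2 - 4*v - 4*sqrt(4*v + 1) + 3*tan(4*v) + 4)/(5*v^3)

Substitution gives 0/0; apply L'Hôpital's rule 3 times.
After differentiating numerator and denominator 3 times the quotient is (1152*tan(4*v)^2/cos(4*v)^2 + 384/cos(4*v)^2 - 96/(4*v + 1)^(5/2))/(-30); at v = 0 this is -48/5.

-48/5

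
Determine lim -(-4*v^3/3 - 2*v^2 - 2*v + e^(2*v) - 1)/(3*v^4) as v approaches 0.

Direct substitution gives 0/0.
Apply L'Hôpital: lim (-4*v^2 - 4*v + 2*e^(2*v) - 2)/(-12*v^3), still 0/0.
Apply L'Hôpital: lim (-8*v + 4*e^(2*v) - 4)/(-36*v^2), still 0/0.
Apply L'Hôpital: lim (8*e^(2*v) - 8)/(-72*v), still 0/0.
After 4 applications of L'Hôpital's rule the quotient is (16*e^(2*v))/(-72); substituting v = 0 gives -2/9.

-2/9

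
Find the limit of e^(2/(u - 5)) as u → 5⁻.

0

As u → 5⁻, 2/(u - 5) → −∞, so e^(2/(u - 5)) → 0.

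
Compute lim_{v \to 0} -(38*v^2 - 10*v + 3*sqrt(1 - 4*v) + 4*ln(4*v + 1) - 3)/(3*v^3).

Substitution gives 0/0 (the numerator vanishes to order 3).
Expand each term to order v^3: the coefficient of v^3 in 4·ln(1 + 4v) is 256/3 and in 3·√(1 - 4v) is -12.
Lower-order terms cancel with the polynomial part, so the numerator is (220/3)·v^3 + o(v^3), and the limit is (220/3)/(-3) = -220/9.

-220/9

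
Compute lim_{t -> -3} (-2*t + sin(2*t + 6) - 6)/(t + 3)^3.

Direct substitution gives 0/0.
Apply L'Hôpital: lim (2*cos(2*t + 6) - 2)/(3*(t + 3)^2), still 0/0.
Apply L'Hôpital: lim (-4*sin(2*t + 6))/(6*t + 18), still 0/0.
After 3 applications of L'Hôpital's rule the quotient is (-8*cos(2*t + 6))/(6); substituting t = -3 gives -4/3.

-4/3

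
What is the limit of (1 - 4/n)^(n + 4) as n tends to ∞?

e^(-4)

The base → 1 and the exponent → ∞: a 1^∞ form.
Take logarithms: (n + 4)·ln(1 - 4/n). Since ln(1+u) ~ u for small u, this behaves like (n)·(-4/n) → -4.
So the limit is e^(-4).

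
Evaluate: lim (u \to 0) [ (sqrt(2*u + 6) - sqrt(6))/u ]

√(6)/6

Substitution gives 0/0. Multiply numerator and denominator by the conjugate √(6 + 2u) + √6.
The numerator becomes (6 + 2u) − 6 = 2u, so the expression simplifies to 2/(√(6 + 2u) + √6).
Letting u → 0 gives 2/(2√6) = √(6)/6.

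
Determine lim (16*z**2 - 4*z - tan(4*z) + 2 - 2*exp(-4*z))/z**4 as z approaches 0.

-64/3

Substitution gives 0/0 (the numerator vanishes to order 4).
Expand each term to order z^4: the coefficient of z^4 in -2·e^(-4z) is -64/3 and in −tan(4z) is 0.
Lower-order terms cancel with the polynomial part, so the numerator is (-64/3)·z^4 + o(z^4), and the limit is (-64/3)/(1) = -64/3.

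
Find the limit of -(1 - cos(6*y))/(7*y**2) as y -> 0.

Substitution gives 0/0.
Use (1 − cos u)/u² → 1/2 with u = 6y: the limit is 6²/(2·(-7)) = -18/7.

-18/7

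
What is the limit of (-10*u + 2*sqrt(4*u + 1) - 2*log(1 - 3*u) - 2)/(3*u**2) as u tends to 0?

Substitution gives 0/0 (the numerator vanishes to order 2).
Expand each term to order u^2: the coefficient of u^2 in -2·ln(1 - 3u) is 9 and in 2·√(1 + 4u) is -4.
Lower-order terms cancel with the polynomial part, so the numerator is (5)·u^2 + o(u^2), and the limit is (5)/(3) = 5/3.

5/3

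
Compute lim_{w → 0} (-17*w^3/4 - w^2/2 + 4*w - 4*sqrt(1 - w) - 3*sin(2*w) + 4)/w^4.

5/32

Substitution gives 0/0 (the numerator vanishes to order 4).
Expand each term to order w^4: the coefficient of w^4 in -3·sin(2w) is 0 and in -4·√(1 - w) is 5/32.
Lower-order terms cancel with the polynomial part, so the numerator is (5/32)·w^4 + o(w^4), and the limit is (5/32)/(1) = 5/32.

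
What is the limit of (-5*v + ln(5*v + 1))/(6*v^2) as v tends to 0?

Direct substitution gives 0/0.
Apply L'Hôpital: lim (-5 + 5/(5*v + 1))/(12*v), still 0/0.
After 2 applications of L'Hôpital's rule the quotient is (-25/(5*v + 1)^2)/(12); substituting v = 0 gives -25/12.

-25/12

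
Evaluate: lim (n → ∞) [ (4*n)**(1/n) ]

Base → ∞ and exponent → 0: an ∞^0 form.
Take logs: (1/n)·ln(4·n^1) = (ln 4 + 1·ln n)/n → 0.
So the limit is e^0 = 1.

1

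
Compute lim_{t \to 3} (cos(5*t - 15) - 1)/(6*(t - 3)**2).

Direct substitution gives 0/0.
Apply L'Hôpital: lim (-5*sin(5*t - 15))/(12*t - 36), still 0/0.
After 2 applications of L'Hôpital's rule the quotient is (-25*cos(5*t - 15))/(12); substituting t = 3 gives -25/12.

-25/12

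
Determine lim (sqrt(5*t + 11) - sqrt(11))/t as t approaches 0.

5*√(11)/22

A 0/0 form; rationalise with √(11 + 5t) + √11. This collapses the numerator to 5t, leaving 5/(√(11 + 5t) + √11) → 5/(2√11) = 5*√(11)/22.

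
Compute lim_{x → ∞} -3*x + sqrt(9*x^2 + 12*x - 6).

This has the form ∞ − ∞. Multiply and divide by the conjugate √(9*x^2 + 12*x - 6) + 3x.
That gives (12x - 6) / (√(9*x^2 + 12*x - 6) + 3x).
Divide numerator and denominator by x: the limit is 12/(2·3) = 2.

2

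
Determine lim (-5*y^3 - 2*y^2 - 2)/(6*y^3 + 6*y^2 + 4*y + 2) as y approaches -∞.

Numerator and denominator both have degree 3.
Dividing every term by y^3, all lower-order terms vanish and the limit is the ratio of leading coefficients, -5/(6) = -5/6.

-5/6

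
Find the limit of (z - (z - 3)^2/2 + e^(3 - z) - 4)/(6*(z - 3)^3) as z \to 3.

Direct substitution gives 0/0.
Apply L'Hôpital: lim (-z - e^(3 - z) + 4)/(18*(z - 3)^2), still 0/0.
Apply L'Hôpital: lim (e^(3 - z) - 1)/(36*z - 108), still 0/0.
After 3 applications of L'Hôpital's rule the quotient is (-e^(3 - z))/(36); substituting z = 3 gives -1/36.

-1/36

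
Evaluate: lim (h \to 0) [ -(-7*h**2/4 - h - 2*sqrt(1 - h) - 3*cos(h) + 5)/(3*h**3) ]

Substitution gives 0/0 (the numerator vanishes to order 3).
Expand each term to order h^3: the coefficient of h^3 in -3·cos(h) is 0 and in -2·√(1 - h) is 1/8.
Lower-order terms cancel with the polynomial part, so the numerator is (1/8)·h^3 + o(h^3), and the limit is (1/8)/(-3) = -1/24.

-1/24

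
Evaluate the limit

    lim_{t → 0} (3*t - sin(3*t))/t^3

Direct substitution gives 0/0.
Apply L'Hôpital: lim (3 - 3*cos(3*t))/(3*t^2), still 0/0.
Apply L'Hôpital: lim (9*sin(3*t))/(6*t), still 0/0.
After 3 applications of L'Hôpital's rule the quotient is (27*cos(3*t))/(6); substituting t = 0 gives 9/2.

9/2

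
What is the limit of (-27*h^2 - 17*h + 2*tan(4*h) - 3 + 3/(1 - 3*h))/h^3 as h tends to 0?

371/3

Substitution gives 0/0 (the numerator vanishes to order 3).
Expand each term to order h^3: the coefficient of h^3 in 2·tan(4h) is 128/3 and in 3·1/(1 - 3h) is 81.
Lower-order terms cancel with the polynomial part, so the numerator is (371/3)·h^3 + o(h^3), and the limit is (371/3)/(1) = 371/3.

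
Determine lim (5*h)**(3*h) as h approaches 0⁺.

Base → 0⁺ and exponent → 0⁺: a 0^0 form.
Take logs: 3h·ln(5h). This is 0·(−∞); rewriting as ln(5h)/(1/(3h)) and applying L'Hôpital gives 0.
Hence the limit is e^0 = 1.

1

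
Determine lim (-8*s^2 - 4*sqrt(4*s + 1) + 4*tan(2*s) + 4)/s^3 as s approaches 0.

-16/3

Substitution gives 0/0 (the numerator vanishes to order 3).
Expand each term to order s^3: the coefficient of s^3 in -4·√(1 + 4s) is -16 and in 4·tan(2s) is 32/3.
Lower-order terms cancel with the polynomial part, so the numerator is (-16/3)·s^3 + o(s^3), and the limit is (-16/3)/(1) = -16/3.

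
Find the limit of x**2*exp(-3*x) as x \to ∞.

Write as x^2/e^{3x}, an ∞/∞ form.
Exponential growth dominates any polynomial, so repeated L'Hôpital (or the standard result) gives 0.

0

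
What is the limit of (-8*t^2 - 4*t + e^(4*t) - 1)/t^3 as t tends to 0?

Direct substitution gives 0/0.
Apply L'Hôpital: lim (-16*t + 4*e^(4*t) - 4)/(3*t^2), still 0/0.
Apply L'Hôpital: lim (16*e^(4*t) - 16)/(6*t), still 0/0.
After 3 applications of L'Hôpital's rule the quotient is (64*e^(4*t))/(6); substituting t = 0 gives 32/3.

32/3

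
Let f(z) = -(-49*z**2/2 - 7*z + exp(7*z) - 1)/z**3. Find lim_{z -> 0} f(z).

-343/6

Direct substitution gives 0/0.
Apply L'Hôpital: lim (-49*z + 7*e^(7*z) - 7)/(-3*z^2), still 0/0.
Apply L'Hôpital: lim (49*e^(7*z) - 49)/(-6*z), still 0/0.
After 3 applications of L'Hôpital's rule the quotient is (343*e^(7*z))/(-6); substituting z = 0 gives -343/6.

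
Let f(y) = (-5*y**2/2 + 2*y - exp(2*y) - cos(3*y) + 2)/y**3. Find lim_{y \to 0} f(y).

Substitution gives 0/0; apply L'Hôpital's rule 3 times.
After differentiating numerator and denominator 3 times the quotient is (-8*e^(2*y) - 27*sin(3*y))/(6); at y = 0 this is -4/3.

-4/3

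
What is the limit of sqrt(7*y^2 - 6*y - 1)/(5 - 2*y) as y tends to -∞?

For large |y|, √(7*y^2 - 6*y - 1) ≈ √7·|y| and the denominator ≈ -2y.
Since y → −∞, |y| = −y, giving −√7/(-2) = √(7)/2.

√(7)/2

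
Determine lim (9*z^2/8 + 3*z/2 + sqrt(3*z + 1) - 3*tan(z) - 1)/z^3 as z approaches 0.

11/16

Substitution gives 0/0 (the numerator vanishes to order 3).
Expand each term to order z^3: the coefficient of z^3 in -3·tan(z) is -1 and in √(1 + 3z) is 27/16.
Lower-order terms cancel with the polynomial part, so the numerator is (11/16)·z^3 + o(z^3), and the limit is (11/16)/(1) = 11/16.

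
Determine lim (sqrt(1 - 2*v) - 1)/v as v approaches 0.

-1

Substitution gives 0/0. Multiply numerator and denominator by the conjugate √(1 - 2v) + √1.
The numerator becomes (1 - 2v) − 1 = -2v, so the expression simplifies to -2/(√(1 - 2v) + √1).
Letting v → 0 gives -2/(2√1) = -1.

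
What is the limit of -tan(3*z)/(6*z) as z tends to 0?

-1/2

Substitution gives 0/0.
Since tan(u)/u → 1 as u → 0, tan(3z)/(3z) → 1 and the limit is 3/(-6) = -1/2.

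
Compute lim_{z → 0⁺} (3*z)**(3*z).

1

Base → 0⁺ and exponent → 0⁺: a 0^0 form.
Take logs: 3z·ln(3z). This is 0·(−∞); rewriting as ln(3z)/(1/(3z)) and applying L'Hôpital gives 0.
Hence the limit is e^0 = 1.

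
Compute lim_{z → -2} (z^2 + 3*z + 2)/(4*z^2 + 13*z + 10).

Direct substitution gives 0/0, so factor. Both numerator and denominator have (z + 2) as a factor.
After cancelling, the expression reduces to (z + 1)/(4*z + 5).
Substituting z = -2 gives 1/3.

1/3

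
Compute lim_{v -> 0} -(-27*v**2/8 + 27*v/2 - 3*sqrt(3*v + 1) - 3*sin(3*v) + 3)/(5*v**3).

Substitution gives 0/0 (the numerator vanishes to order 3).
Expand each term to order v^3: the coefficient of v^3 in -3·√(1 + 3v) is -81/16 and in -3·sin(3v) is 27/2.
Lower-order terms cancel with the polynomial part, so the numerator is (135/16)·v^3 + o(v^3), and the limit is (135/16)/(-5) = -27/16.

-27/16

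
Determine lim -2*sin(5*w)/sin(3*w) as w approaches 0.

-10/3

Substitution gives 0/0.
Divide numerator and denominator by w: sin(5w)/w → 5 and sin(3w)/w → 3, so the limit is -2·5/3 = -10/3.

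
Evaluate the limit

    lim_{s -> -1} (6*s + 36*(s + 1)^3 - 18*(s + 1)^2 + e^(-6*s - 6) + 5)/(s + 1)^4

54

Direct substitution gives 0/0.
Apply L'Hôpital: lim (-36*s + 108*(s + 1)^2 - 6*e^(-6*s - 6) - 30)/(4*(s + 1)^3), still 0/0.
Apply L'Hôpital: lim (216*s + 36*e^(-6*s - 6) + 180)/(12*(s + 1)^2), still 0/0.
Apply L'Hôpital: lim (216 - 216*e^(-6*s - 6))/(24*s + 24), still 0/0.
After 4 applications of L'Hôpital's rule the quotient is (1296*e^(-6*s - 6))/(24); substituting s = -1 gives 54.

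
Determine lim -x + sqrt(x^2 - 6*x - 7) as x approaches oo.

This has the form ∞ − ∞. Multiply and divide by the conjugate √(x^2 - 6*x - 7) + x.
That gives (-6x - 7) / (√(x^2 - 6*x - 7) + x).
Divide numerator and denominator by x: the limit is -6/(2·1) = -3.

-3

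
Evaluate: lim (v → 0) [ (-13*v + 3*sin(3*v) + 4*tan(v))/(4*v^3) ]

Substitution gives 0/0 (the numerator vanishes to order 3).
Expand each term to order v^3: the coefficient of v^3 in 3·sin(3v) is -27/2 and in 4·tan(v) is 4/3.
Lower-order terms cancel with the polynomial part, so the numerator is (-73/6)·v^3 + o(v^3), and the limit is (-73/6)/(4) = -73/24.

-73/24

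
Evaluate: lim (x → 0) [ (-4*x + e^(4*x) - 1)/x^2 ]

8

Direct substitution gives 0/0.
Apply L'Hôpital: lim (4*e^(4*x) - 4)/(2*x), still 0/0.
After 2 applications of L'Hôpital's rule the quotient is (16*e^(4*x))/(2); substituting x = 0 gives 8.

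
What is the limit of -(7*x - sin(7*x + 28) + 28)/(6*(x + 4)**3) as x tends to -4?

Direct substitution gives 0/0.
Apply L'Hôpital: lim (7 - 7*cos(7*x + 28))/(-18*(x + 4)^2), still 0/0.
Apply L'Hôpital: lim (49*sin(7*x + 28))/(-36*x - 144), still 0/0.
After 3 applications of L'Hôpital's rule the quotient is (343*cos(7*x + 28))/(-36); substituting x = -4 gives -343/36.

-343/36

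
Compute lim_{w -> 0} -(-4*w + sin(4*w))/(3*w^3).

Direct substitution gives 0/0.
Apply L'Hôpital: lim (4*cos(4*w) - 4)/(-9*w^2), still 0/0.
Apply L'Hôpital: lim (-16*sin(4*w))/(-18*w), still 0/0.
After 3 applications of L'Hôpital's rule the quotient is (-64*cos(4*w))/(-18); substituting w = 0 gives 32/9.

32/9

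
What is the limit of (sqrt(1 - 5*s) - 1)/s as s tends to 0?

-5/2

Substitution gives 0/0. Multiply numerator and denominator by the conjugate √(1 - 5s) + √1.
The numerator becomes (1 - 5s) − 1 = -5s, so the expression simplifies to -5/(√(1 - 5s) + √1).
Letting s → 0 gives -5/(2√1) = -5/2.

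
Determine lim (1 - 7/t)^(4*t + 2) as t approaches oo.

e^(-28)

Write it as [(1 - 7/t)^t]^(4) · (1 - 7/t)^(2). The bracketed term tends to e^(-7) and the second factor to 1, so the limit is e^(-28).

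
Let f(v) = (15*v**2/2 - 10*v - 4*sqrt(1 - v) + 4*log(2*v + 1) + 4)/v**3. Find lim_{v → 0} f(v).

131/12

Substitution gives 0/0 (the numerator vanishes to order 3).
Expand each term to order v^3: the coefficient of v^3 in -4·√(1 - v) is 1/4 and in 4·ln(1 + 2v) is 32/3.
Lower-order terms cancel with the polynomial part, so the numerator is (131/12)·v^3 + o(v^3), and the limit is (131/12)/(1) = 131/12.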